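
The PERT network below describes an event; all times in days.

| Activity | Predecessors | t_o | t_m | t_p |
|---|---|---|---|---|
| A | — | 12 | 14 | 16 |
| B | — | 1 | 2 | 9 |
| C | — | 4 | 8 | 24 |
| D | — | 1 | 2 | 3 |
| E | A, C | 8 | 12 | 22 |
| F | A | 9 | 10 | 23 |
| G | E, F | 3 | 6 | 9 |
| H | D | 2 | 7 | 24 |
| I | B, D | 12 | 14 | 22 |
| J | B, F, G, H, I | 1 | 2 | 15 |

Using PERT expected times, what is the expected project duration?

37 days

te_A = (12 + 4·14 + 16)/6 = 84/6 = 14
te_B = (1 + 4·2 + 9)/6 = 18/6 = 3
te_C = (4 + 4·8 + 24)/6 = 60/6 = 10
te_D = (1 + 4·2 + 3)/6 = 12/6 = 2
te_E = (8 + 4·12 + 22)/6 = 78/6 = 13
te_F = (9 + 4·10 + 23)/6 = 72/6 = 12
te_G = (3 + 4·6 + 9)/6 = 36/6 = 6
te_H = (2 + 4·7 + 24)/6 = 54/6 = 9
te_I = (12 + 4·14 + 22)/6 = 90/6 = 15
te_J = (1 + 4·2 + 15)/6 = 24/6 = 4

Forward pass:
ES_A = 0; EF_A = 14
ES_B = 0; EF_B = 3
ES_C = 0; EF_C = 10
ES_D = 0; EF_D = 2
ES_E = max(EF_A=14, EF_C=10) = 14; EF_E = 14+13 = 27
ES_F = 14; EF_F = 14+12 = 26
ES_G = max(EF_E=27, EF_F=26) = 27; EF_G = 27+6 = 33
ES_H = 2; EF_H = 2+9 = 11
ES_I = max(EF_B=3, EF_D=2) = 3; EF_I = 3+15 = 18
ES_J = max(EF_B=3, EF_F=26, EF_G=33, EF_H=11, EF_I=18) = 33; EF_J = 33+4 = 37
Expected project duration μ = 37 days. Critical path: A → E → G → J.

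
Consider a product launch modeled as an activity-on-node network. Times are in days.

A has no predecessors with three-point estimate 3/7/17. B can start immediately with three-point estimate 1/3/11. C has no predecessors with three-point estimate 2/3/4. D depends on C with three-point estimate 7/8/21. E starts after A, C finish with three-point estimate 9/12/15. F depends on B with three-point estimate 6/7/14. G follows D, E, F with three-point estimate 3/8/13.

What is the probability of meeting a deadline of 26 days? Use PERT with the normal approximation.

0.255

te_A = (3 + 4·7 + 17)/6 = 48/6 = 8; σ²_A = ((17−3)/6)² = 5.444
te_B = (1 + 4·3 + 11)/6 = 24/6 = 4; σ²_B = ((11−1)/6)² = 2.778
te_C = (2 + 4·3 + 4)/6 = 18/6 = 3; σ²_C = ((4−2)/6)² = 0.111
te_D = (7 + 4·8 + 21)/6 = 60/6 = 10; σ²_D = ((21−7)/6)² = 5.444
te_E = (9 + 4·12 + 15)/6 = 72/6 = 12; σ²_E = ((15−9)/6)² = 1.000
te_F = (6 + 4·7 + 14)/6 = 48/6 = 8; σ²_F = ((14−6)/6)² = 1.778
te_G = (3 + 4·8 + 13)/6 = 48/6 = 8; σ²_G = ((13−3)/6)² = 2.778

Forward pass:
ES_A = 0; EF_A = 8
ES_B = 0; EF_B = 4
ES_C = 0; EF_C = 3
ES_D = 3; EF_D = 3+10 = 13
ES_E = max(EF_A=8, EF_C=3) = 8; EF_E = 8+12 = 20
ES_F = 4; EF_F = 4+8 = 12
ES_G = max(EF_D=13, EF_E=20, EF_F=12) = 20; EF_G = 20+8 = 28
Expected project duration μ = 28 days. Critical path: A → E → G.

Variance along critical path = 5.444 + 1.000 + 2.778 = 9.222; σ = √9.222 = 3.037 days.
Z = (26 − 28) / 3.037 = -0.659
P(T ≤ 26) = Φ(-0.659) ≈ 0.255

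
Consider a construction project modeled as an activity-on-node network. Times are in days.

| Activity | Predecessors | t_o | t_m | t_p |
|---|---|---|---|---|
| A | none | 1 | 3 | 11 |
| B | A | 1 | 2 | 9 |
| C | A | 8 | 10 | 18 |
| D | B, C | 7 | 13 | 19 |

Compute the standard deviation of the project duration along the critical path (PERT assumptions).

3.09 days

te_A = (1 + 4·3 + 11)/6 = 24/6 = 4; σ²_A = ((11−1)/6)² = 2.778
te_B = (1 + 4·2 + 9)/6 = 18/6 = 3; σ²_B = ((9−1)/6)² = 1.778
te_C = (8 + 4·10 + 18)/6 = 66/6 = 11; σ²_C = ((18−8)/6)² = 2.778
te_D = (7 + 4·13 + 19)/6 = 78/6 = 13; σ²_D = ((19−7)/6)² = 4.000

Forward pass:
ES_A = 0; EF_A = 4
ES_B = 4; EF_B = 4+3 = 7
ES_C = 4; EF_C = 4+11 = 15
ES_D = max(EF_B=7, EF_C=15) = 15; EF_D = 15+13 = 28
Expected project duration μ = 28 days. Critical path: A → C → D.

Variance along critical path = 2.778 + 2.778 + 4.000 = 9.556
σ = √9.556 = 3.091 days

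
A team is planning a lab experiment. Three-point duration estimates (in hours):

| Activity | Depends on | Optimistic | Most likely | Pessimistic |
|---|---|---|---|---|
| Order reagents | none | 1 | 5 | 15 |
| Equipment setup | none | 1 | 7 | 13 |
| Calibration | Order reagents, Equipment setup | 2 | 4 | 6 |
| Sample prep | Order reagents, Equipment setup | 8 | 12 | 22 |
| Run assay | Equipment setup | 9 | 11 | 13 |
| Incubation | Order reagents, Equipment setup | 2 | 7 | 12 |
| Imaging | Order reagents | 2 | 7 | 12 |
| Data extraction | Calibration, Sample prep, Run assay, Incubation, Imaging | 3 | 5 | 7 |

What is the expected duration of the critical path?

te_Order reagents = (1 + 4·5 + 15)/6 = 36/6 = 6
te_Equipment setup = (1 + 4·7 + 13)/6 = 42/6 = 7
te_Calibration = (2 + 4·4 + 6)/6 = 24/6 = 4
te_Sample prep = (8 + 4·12 + 22)/6 = 78/6 = 13
te_Run assay = (9 + 4·11 + 13)/6 = 66/6 = 11
te_Incubation = (2 + 4·7 + 12)/6 = 42/6 = 7
te_Imaging = (2 + 4·7 + 12)/6 = 42/6 = 7
te_Data extraction = (3 + 4·5 + 7)/6 = 30/6 = 5

Forward pass:
ES_Order reagents = 0; EF_Order reagents = 6
ES_Equipment setup = 0; EF_Equipment setup = 7
ES_Calibration = max(EF_Order reagents=6, EF_Equipment setup=7) = 7; EF_Calibration = 7+4 = 11
ES_Sample prep = max(EF_Order reagents=6, EF_Equipment setup=7) = 7; EF_Sample prep = 7+13 = 20
ES_Run assay = 7; EF_Run assay = 7+11 = 18
ES_Incubation = max(EF_Order reagents=6, EF_Equipment setup=7) = 7; EF_Incubation = 7+7 = 14
ES_Imaging = 6; EF_Imaging = 6+7 = 13
ES_Data extraction = max(EF_Calibration=11, EF_Sample prep=20, EF_Run assay=18, EF_Incubation=14, EF_Imaging=13) = 20; EF_Data extraction = 20+5 = 25
Expected project duration μ = 25 hours. Critical path: Equipment setup → Sample prep → Data extraction.

25 hours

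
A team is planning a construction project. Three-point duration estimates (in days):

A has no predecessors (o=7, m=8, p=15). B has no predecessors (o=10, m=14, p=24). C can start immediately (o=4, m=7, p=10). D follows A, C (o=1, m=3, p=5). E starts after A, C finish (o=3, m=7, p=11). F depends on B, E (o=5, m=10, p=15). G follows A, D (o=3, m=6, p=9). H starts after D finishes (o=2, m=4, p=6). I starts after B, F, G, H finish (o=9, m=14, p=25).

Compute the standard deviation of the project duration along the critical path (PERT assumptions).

te_A = (7 + 4·8 + 15)/6 = 54/6 = 9; σ²_A = ((15−7)/6)² = 1.778
te_B = (10 + 4·14 + 24)/6 = 90/6 = 15; σ²_B = ((24−10)/6)² = 5.444
te_C = (4 + 4·7 + 10)/6 = 42/6 = 7; σ²_C = ((10−4)/6)² = 1.000
te_D = (1 + 4·3 + 5)/6 = 18/6 = 3; σ²_D = ((5−1)/6)² = 0.444
te_E = (3 + 4·7 + 11)/6 = 42/6 = 7; σ²_E = ((11−3)/6)² = 1.778
te_F = (5 + 4·10 + 15)/6 = 60/6 = 10; σ²_F = ((15−5)/6)² = 2.778
te_G = (3 + 4·6 + 9)/6 = 36/6 = 6; σ²_G = ((9−3)/6)² = 1.000
te_H = (2 + 4·4 + 6)/6 = 24/6 = 4; σ²_H = ((6−2)/6)² = 0.444
te_I = (9 + 4·14 + 25)/6 = 90/6 = 15; σ²_I = ((25−9)/6)² = 7.111

Forward pass:
ES_A = 0; EF_A = 9
ES_B = 0; EF_B = 15
ES_C = 0; EF_C = 7
ES_D = max(EF_A=9, EF_C=7) = 9; EF_D = 9+3 = 12
ES_E = max(EF_A=9, EF_C=7) = 9; EF_E = 9+7 = 16
ES_F = max(EF_B=15, EF_E=16) = 16; EF_F = 16+10 = 26
ES_G = max(EF_A=9, EF_D=12) = 12; EF_G = 12+6 = 18
ES_H = 12; EF_H = 12+4 = 16
ES_I = max(EF_B=15, EF_F=26, EF_G=18, EF_H=16) = 26; EF_I = 26+15 = 41
Expected project duration μ = 41 days. Critical path: A → E → F → I.

Variance along critical path = 1.778 + 1.778 + 2.778 + 7.111 = 13.444
σ = √13.444 = 3.667 days

3.67 days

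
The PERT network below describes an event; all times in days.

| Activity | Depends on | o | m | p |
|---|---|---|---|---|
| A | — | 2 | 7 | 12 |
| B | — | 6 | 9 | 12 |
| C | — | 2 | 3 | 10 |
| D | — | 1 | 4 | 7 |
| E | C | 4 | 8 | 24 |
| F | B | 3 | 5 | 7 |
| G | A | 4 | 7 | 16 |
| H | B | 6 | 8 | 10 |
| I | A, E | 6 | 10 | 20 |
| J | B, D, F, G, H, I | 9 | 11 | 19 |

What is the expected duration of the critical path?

37 days

te_A = (2 + 4·7 + 12)/6 = 42/6 = 7
te_B = (6 + 4·9 + 12)/6 = 54/6 = 9
te_C = (2 + 4·3 + 10)/6 = 24/6 = 4
te_D = (1 + 4·4 + 7)/6 = 24/6 = 4
te_E = (4 + 4·8 + 24)/6 = 60/6 = 10
te_F = (3 + 4·5 + 7)/6 = 30/6 = 5
te_G = (4 + 4·7 + 16)/6 = 48/6 = 8
te_H = (6 + 4·8 + 10)/6 = 48/6 = 8
te_I = (6 + 4·10 + 20)/6 = 66/6 = 11
te_J = (9 + 4·11 + 19)/6 = 72/6 = 12

Forward pass:
ES_A = 0; EF_A = 7
ES_B = 0; EF_B = 9
ES_C = 0; EF_C = 4
ES_D = 0; EF_D = 4
ES_E = 4; EF_E = 4+10 = 14
ES_F = 9; EF_F = 9+5 = 14
ES_G = 7; EF_G = 7+8 = 15
ES_H = 9; EF_H = 9+8 = 17
ES_I = max(EF_A=7, EF_E=14) = 14; EF_I = 14+11 = 25
ES_J = max(EF_B=9, EF_D=4, EF_F=14, EF_G=15, EF_H=17, EF_I=25) = 25; EF_J = 25+12 = 37
Expected project duration μ = 37 days. Critical path: C → E → I → J.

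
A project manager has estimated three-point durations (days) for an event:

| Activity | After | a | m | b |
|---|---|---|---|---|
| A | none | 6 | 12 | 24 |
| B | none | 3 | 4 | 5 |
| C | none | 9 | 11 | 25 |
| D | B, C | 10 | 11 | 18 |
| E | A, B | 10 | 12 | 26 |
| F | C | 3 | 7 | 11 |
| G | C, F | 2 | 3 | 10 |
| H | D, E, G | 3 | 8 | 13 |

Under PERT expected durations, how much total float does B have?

9 days

te_A = (6 + 4·12 + 24)/6 = 78/6 = 13
te_B = (3 + 4·4 + 5)/6 = 24/6 = 4
te_C = (9 + 4·11 + 25)/6 = 78/6 = 13
te_D = (10 + 4·11 + 18)/6 = 72/6 = 12
te_E = (10 + 4·12 + 26)/6 = 84/6 = 14
te_F = (3 + 4·7 + 11)/6 = 42/6 = 7
te_G = (2 + 4·3 + 10)/6 = 24/6 = 4
te_H = (3 + 4·8 + 13)/6 = 48/6 = 8

Forward pass:
ES_A = 0; EF_A = 13
ES_B = 0; EF_B = 4
ES_C = 0; EF_C = 13
ES_D = max(EF_B=4, EF_C=13) = 13; EF_D = 13+12 = 25
ES_E = max(EF_A=13, EF_B=4) = 13; EF_E = 13+14 = 27
ES_F = 13; EF_F = 13+7 = 20
ES_G = max(EF_C=13, EF_F=20) = 20; EF_G = 20+4 = 24
ES_H = max(EF_D=25, EF_E=27, EF_G=24) = 27; EF_H = 27+8 = 35
Expected project duration μ = 35 days. Critical path: A → E → H.

Backward pass:
LF_H = 35; LS_H = 35−8 = 27
LF_G = LS_H = 27; LS_G = 27−4 = 23
LF_F = LS_G = 23; LS_F = 23−7 = 16
LF_E = LS_H = 27; LS_E = 27−14 = 13
LF_D = LS_H = 27; LS_D = 27−12 = 15
LF_C = min(LS_D=15, LS_F=16, LS_G=23) = 15; LS_C = 15−13 = 2
LF_B = min(LS_D=15, LS_E=13) = 13; LS_B = 13−4 = 9
LF_A = LS_E = 13; LS_A = 13−13 = 0
Slack_B = LS_B − ES_B = 9 − 0 = 9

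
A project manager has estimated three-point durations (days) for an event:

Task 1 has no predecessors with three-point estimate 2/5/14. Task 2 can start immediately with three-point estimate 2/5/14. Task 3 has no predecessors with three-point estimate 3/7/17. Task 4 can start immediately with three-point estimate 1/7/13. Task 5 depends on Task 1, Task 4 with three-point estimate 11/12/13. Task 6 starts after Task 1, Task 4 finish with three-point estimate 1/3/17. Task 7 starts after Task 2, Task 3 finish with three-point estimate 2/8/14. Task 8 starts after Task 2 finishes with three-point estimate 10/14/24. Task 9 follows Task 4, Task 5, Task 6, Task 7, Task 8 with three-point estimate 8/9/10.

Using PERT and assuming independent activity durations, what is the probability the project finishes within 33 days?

te_Task 1 = (2 + 4·5 + 14)/6 = 36/6 = 6; σ²_Task 1 = ((14−2)/6)² = 4.000
te_Task 2 = (2 + 4·5 + 14)/6 = 36/6 = 6; σ²_Task 2 = ((14−2)/6)² = 4.000
te_Task 3 = (3 + 4·7 + 17)/6 = 48/6 = 8; σ²_Task 3 = ((17−3)/6)² = 5.444
te_Task 4 = (1 + 4·7 + 13)/6 = 42/6 = 7; σ²_Task 4 = ((13−1)/6)² = 4.000
te_Task 5 = (11 + 4·12 + 13)/6 = 72/6 = 12; σ²_Task 5 = ((13−11)/6)² = 0.111
te_Task 6 = (1 + 4·3 + 17)/6 = 30/6 = 5; σ²_Task 6 = ((17−1)/6)² = 7.111
te_Task 7 = (2 + 4·8 + 14)/6 = 48/6 = 8; σ²_Task 7 = ((14−2)/6)² = 4.000
te_Task 8 = (10 + 4·14 + 24)/6 = 90/6 = 15; σ²_Task 8 = ((24−10)/6)² = 5.444
te_Task 9 = (8 + 4·9 + 10)/6 = 54/6 = 9; σ²_Task 9 = ((10−8)/6)² = 0.111

Forward pass:
ES_Task 1 = 0; EF_Task 1 = 6
ES_Task 2 = 0; EF_Task 2 = 6
ES_Task 3 = 0; EF_Task 3 = 8
ES_Task 4 = 0; EF_Task 4 = 7
ES_Task 5 = max(EF_Task 1=6, EF_Task 4=7) = 7; EF_Task 5 = 7+12 = 19
ES_Task 6 = max(EF_Task 1=6, EF_Task 4=7) = 7; EF_Task 6 = 7+5 = 12
ES_Task 7 = max(EF_Task 2=6, EF_Task 3=8) = 8; EF_Task 7 = 8+8 = 16
ES_Task 8 = 6; EF_Task 8 = 6+15 = 21
ES_Task 9 = max(EF_Task 4=7, EF_Task 5=19, EF_Task 6=12, EF_Task 7=16, EF_Task 8=21) = 21; EF_Task 9 = 21+9 = 30
Expected project duration μ = 30 days. Critical path: Task 2 → Task 8 → Task 9.

Variance along critical path = 4.000 + 5.444 + 0.111 = 9.556; σ = √9.556 = 3.091 days.
Z = (33 − 30) / 3.091 = 0.970
P(T ≤ 33) = Φ(0.970) ≈ 0.834

0.834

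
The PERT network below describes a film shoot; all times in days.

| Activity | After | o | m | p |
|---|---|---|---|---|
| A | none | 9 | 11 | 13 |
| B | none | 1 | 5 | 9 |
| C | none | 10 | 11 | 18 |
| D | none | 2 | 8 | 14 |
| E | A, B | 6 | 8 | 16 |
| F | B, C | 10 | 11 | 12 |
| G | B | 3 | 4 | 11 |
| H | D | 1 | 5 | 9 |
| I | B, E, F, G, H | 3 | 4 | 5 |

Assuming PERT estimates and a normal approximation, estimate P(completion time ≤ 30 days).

te_A = (9 + 4·11 + 13)/6 = 66/6 = 11; σ²_A = ((13−9)/6)² = 0.444
te_B = (1 + 4·5 + 9)/6 = 30/6 = 5; σ²_B = ((9−1)/6)² = 1.778
te_C = (10 + 4·11 + 18)/6 = 72/6 = 12; σ²_C = ((18−10)/6)² = 1.778
te_D = (2 + 4·8 + 14)/6 = 48/6 = 8; σ²_D = ((14−2)/6)² = 4.000
te_E = (6 + 4·8 + 16)/6 = 54/6 = 9; σ²_E = ((16−6)/6)² = 2.778
te_F = (10 + 4·11 + 12)/6 = 66/6 = 11; σ²_F = ((12−10)/6)² = 0.111
te_G = (3 + 4·4 + 11)/6 = 30/6 = 5; σ²_G = ((11−3)/6)² = 1.778
te_H = (1 + 4·5 + 9)/6 = 30/6 = 5; σ²_H = ((9−1)/6)² = 1.778
te_I = (3 + 4·4 + 5)/6 = 24/6 = 4; σ²_I = ((5−3)/6)² = 0.111

Forward pass:
ES_A = 0; EF_A = 11
ES_B = 0; EF_B = 5
ES_C = 0; EF_C = 12
ES_D = 0; EF_D = 8
ES_E = max(EF_A=11, EF_B=5) = 11; EF_E = 11+9 = 20
ES_F = max(EF_B=5, EF_C=12) = 12; EF_F = 12+11 = 23
ES_G = 5; EF_G = 5+5 = 10
ES_H = 8; EF_H = 8+5 = 13
ES_I = max(EF_B=5, EF_E=20, EF_F=23, EF_G=10, EF_H=13) = 23; EF_I = 23+4 = 27
Expected project duration μ = 27 days. Critical path: C → F → I.

Variance along critical path = 1.778 + 0.111 + 0.111 = 2.000; σ = √2.000 = 1.414 days.
Z = (30 − 27) / 1.414 = 2.121
P(T ≤ 30) = Φ(2.121) ≈ 0.983

0.983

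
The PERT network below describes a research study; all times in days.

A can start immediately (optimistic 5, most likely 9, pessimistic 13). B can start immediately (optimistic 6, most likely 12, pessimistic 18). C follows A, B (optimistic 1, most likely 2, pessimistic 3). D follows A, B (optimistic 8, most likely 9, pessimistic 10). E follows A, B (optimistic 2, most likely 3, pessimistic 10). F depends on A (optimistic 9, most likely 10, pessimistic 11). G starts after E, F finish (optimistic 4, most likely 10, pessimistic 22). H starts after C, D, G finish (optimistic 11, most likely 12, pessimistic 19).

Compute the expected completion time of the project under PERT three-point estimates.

43 days

te_A = (5 + 4·9 + 13)/6 = 54/6 = 9
te_B = (6 + 4·12 + 18)/6 = 72/6 = 12
te_C = (1 + 4·2 + 3)/6 = 12/6 = 2
te_D = (8 + 4·9 + 10)/6 = 54/6 = 9
te_E = (2 + 4·3 + 10)/6 = 24/6 = 4
te_F = (9 + 4·10 + 11)/6 = 60/6 = 10
te_G = (4 + 4·10 + 22)/6 = 66/6 = 11
te_H = (11 + 4·12 + 19)/6 = 78/6 = 13

Forward pass:
ES_A = 0; EF_A = 9
ES_B = 0; EF_B = 12
ES_C = max(EF_A=9, EF_B=12) = 12; EF_C = 12+2 = 14
ES_D = max(EF_A=9, EF_B=12) = 12; EF_D = 12+9 = 21
ES_E = max(EF_A=9, EF_B=12) = 12; EF_E = 12+4 = 16
ES_F = 9; EF_F = 9+10 = 19
ES_G = max(EF_E=16, EF_F=19) = 19; EF_G = 19+11 = 30
ES_H = max(EF_C=14, EF_D=21, EF_G=30) = 30; EF_H = 30+13 = 43
Expected project duration μ = 43 days. Critical path: A → F → G → H.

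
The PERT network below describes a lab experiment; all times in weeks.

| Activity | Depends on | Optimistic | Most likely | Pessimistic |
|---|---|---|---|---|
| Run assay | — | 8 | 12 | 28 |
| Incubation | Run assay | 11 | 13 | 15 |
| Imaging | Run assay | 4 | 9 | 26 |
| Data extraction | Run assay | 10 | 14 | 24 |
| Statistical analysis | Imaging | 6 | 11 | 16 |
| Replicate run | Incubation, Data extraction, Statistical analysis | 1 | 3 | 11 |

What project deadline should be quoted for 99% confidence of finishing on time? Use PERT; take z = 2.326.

52.8 weeks

te_Run assay = (8 + 4·12 + 28)/6 = 84/6 = 14; σ²_Run assay = ((28−8)/6)² = 11.111
te_Incubation = (11 + 4·13 + 15)/6 = 78/6 = 13; σ²_Incubation = ((15−11)/6)² = 0.444
te_Imaging = (4 + 4·9 + 26)/6 = 66/6 = 11; σ²_Imaging = ((26−4)/6)² = 13.444
te_Data extraction = (10 + 4·14 + 24)/6 = 90/6 = 15; σ²_Data extraction = ((24−10)/6)² = 5.444
te_Statistical analysis = (6 + 4·11 + 16)/6 = 66/6 = 11; σ²_Statistical analysis = ((16−6)/6)² = 2.778
te_Replicate run = (1 + 4·3 + 11)/6 = 24/6 = 4; σ²_Replicate run = ((11−1)/6)² = 2.778

Forward pass:
ES_Run assay = 0; EF_Run assay = 14
ES_Incubation = 14; EF_Incubation = 14+13 = 27
ES_Imaging = 14; EF_Imaging = 14+11 = 25
ES_Data extraction = 14; EF_Data extraction = 14+15 = 29
ES_Statistical analysis = 25; EF_Statistical analysis = 25+11 = 36
ES_Replicate run = max(EF_Incubation=27, EF_Data extraction=29, EF_Statistical analysis=36) = 36; EF_Replicate run = 36+4 = 40
Expected project duration μ = 40 weeks. Critical path: Run assay → Imaging → Statistical analysis → Replicate run.

Variance along critical path = 11.111 + 13.444 + 2.778 + 2.778 = 30.111; σ = 5.487 weeks.
D = μ + z·σ = 40 + 2.326·5.487 = 52.8 weeks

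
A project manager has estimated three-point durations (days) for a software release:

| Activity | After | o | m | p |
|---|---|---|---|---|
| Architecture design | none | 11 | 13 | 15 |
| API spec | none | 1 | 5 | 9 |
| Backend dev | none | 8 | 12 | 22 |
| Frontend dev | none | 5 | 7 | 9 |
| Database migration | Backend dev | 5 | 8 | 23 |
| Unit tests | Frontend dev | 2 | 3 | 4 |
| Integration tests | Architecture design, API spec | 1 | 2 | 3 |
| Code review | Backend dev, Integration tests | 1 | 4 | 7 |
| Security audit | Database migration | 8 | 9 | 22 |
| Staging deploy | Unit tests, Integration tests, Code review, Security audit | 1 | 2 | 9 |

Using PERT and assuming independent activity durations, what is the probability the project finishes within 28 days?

0.027

te_Architecture design = (11 + 4·13 + 15)/6 = 78/6 = 13; σ²_Architecture design = ((15−11)/6)² = 0.444
te_API spec = (1 + 4·5 + 9)/6 = 30/6 = 5; σ²_API spec = ((9−1)/6)² = 1.778
te_Backend dev = (8 + 4·12 + 22)/6 = 78/6 = 13; σ²_Backend dev = ((22−8)/6)² = 5.444
te_Frontend dev = (5 + 4·7 + 9)/6 = 42/6 = 7; σ²_Frontend dev = ((9−5)/6)² = 0.444
te_Database migration = (5 + 4·8 + 23)/6 = 60/6 = 10; σ²_Database migration = ((23−5)/6)² = 9.000
te_Unit tests = (2 + 4·3 + 4)/6 = 18/6 = 3; σ²_Unit tests = ((4−2)/6)² = 0.111
te_Integration tests = (1 + 4·2 + 3)/6 = 12/6 = 2; σ²_Integration tests = ((3−1)/6)² = 0.111
te_Code review = (1 + 4·4 + 7)/6 = 24/6 = 4; σ²_Code review = ((7−1)/6)² = 1.000
te_Security audit = (8 + 4·9 + 22)/6 = 66/6 = 11; σ²_Security audit = ((22−8)/6)² = 5.444
te_Staging deploy = (1 + 4·2 + 9)/6 = 18/6 = 3; σ²_Staging deploy = ((9−1)/6)² = 1.778

Forward pass:
ES_Architecture design = 0; EF_Architecture design = 13
ES_API spec = 0; EF_API spec = 5
ES_Backend dev = 0; EF_Backend dev = 13
ES_Frontend dev = 0; EF_Frontend dev = 7
ES_Database migration = 13; EF_Database migration = 13+10 = 23
ES_Unit tests = 7; EF_Unit tests = 7+3 = 10
ES_Integration tests = max(EF_Architecture design=13, EF_API spec=5) = 13; EF_Integration tests = 13+2 = 15
ES_Code review = max(EF_Backend dev=13, EF_Integration tests=15) = 15; EF_Code review = 15+4 = 19
ES_Security audit = 23; EF_Security audit = 23+11 = 34
ES_Staging deploy = max(EF_Unit tests=10, EF_Integration tests=15, EF_Code review=19, EF_Security audit=34) = 34; EF_Staging deploy = 34+3 = 37
Expected project duration μ = 37 days. Critical path: Backend dev → Database migration → Security audit → Staging deploy.

Variance along critical path = 5.444 + 9.000 + 5.444 + 1.778 = 21.667; σ = √21.667 = 4.655 days.
Z = (28 − 37) / 4.655 = -1.934
P(T ≤ 28) = Φ(-1.934) ≈ 0.027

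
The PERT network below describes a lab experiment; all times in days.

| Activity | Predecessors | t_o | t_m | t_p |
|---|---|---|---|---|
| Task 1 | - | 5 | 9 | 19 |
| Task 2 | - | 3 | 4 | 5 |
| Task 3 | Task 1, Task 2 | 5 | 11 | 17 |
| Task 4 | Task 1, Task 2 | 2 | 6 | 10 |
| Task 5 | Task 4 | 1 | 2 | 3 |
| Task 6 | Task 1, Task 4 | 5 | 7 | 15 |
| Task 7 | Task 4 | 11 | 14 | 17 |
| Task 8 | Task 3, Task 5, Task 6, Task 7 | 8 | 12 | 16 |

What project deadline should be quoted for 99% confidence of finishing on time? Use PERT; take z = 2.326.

te_Task 1 = (5 + 4·9 + 19)/6 = 60/6 = 10; σ²_Task 1 = ((19−5)/6)² = 5.444
te_Task 2 = (3 + 4·4 + 5)/6 = 24/6 = 4; σ²_Task 2 = ((5−3)/6)² = 0.111
te_Task 3 = (5 + 4·11 + 17)/6 = 66/6 = 11; σ²_Task 3 = ((17−5)/6)² = 4.000
te_Task 4 = (2 + 4·6 + 10)/6 = 36/6 = 6; σ²_Task 4 = ((10−2)/6)² = 1.778
te_Task 5 = (1 + 4·2 + 3)/6 = 12/6 = 2; σ²_Task 5 = ((3−1)/6)² = 0.111
te_Task 6 = (5 + 4·7 + 15)/6 = 48/6 = 8; σ²_Task 6 = ((15−5)/6)² = 2.778
te_Task 7 = (11 + 4·14 + 17)/6 = 84/6 = 14; σ²_Task 7 = ((17−11)/6)² = 1.000
te_Task 8 = (8 + 4·12 + 16)/6 = 72/6 = 12; σ²_Task 8 = ((16−8)/6)² = 1.778

Forward pass:
ES_Task 1 = 0; EF_Task 1 = 10
ES_Task 2 = 0; EF_Task 2 = 4
ES_Task 3 = max(EF_Task 1=10, EF_Task 2=4) = 10; EF_Task 3 = 10+11 = 21
ES_Task 4 = max(EF_Task 1=10, EF_Task 2=4) = 10; EF_Task 4 = 10+6 = 16
ES_Task 5 = 16; EF_Task 5 = 16+2 = 18
ES_Task 6 = max(EF_Task 1=10, EF_Task 4=16) = 16; EF_Task 6 = 16+8 = 24
ES_Task 7 = 16; EF_Task 7 = 16+14 = 30
ES_Task 8 = max(EF_Task 3=21, EF_Task 5=18, EF_Task 6=24, EF_Task 7=30) = 30; EF_Task 8 = 30+12 = 42
Expected project duration μ = 42 days. Critical path: Task 1 → Task 4 → Task 7 → Task 8.

Variance along critical path = 5.444 + 1.778 + 1.000 + 1.778 = 10.000; σ = 3.162 days.
D = μ + z·σ = 42 + 2.326·3.162 = 49.4 days

49.4 days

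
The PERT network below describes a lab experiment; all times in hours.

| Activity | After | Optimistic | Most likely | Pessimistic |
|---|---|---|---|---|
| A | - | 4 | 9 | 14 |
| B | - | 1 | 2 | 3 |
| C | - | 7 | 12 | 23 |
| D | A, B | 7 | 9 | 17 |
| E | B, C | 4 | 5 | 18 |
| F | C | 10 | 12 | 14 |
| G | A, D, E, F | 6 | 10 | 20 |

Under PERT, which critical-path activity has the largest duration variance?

te_A = (4 + 4·9 + 14)/6 = 54/6 = 9; σ²_A = ((14−4)/6)² = 2.778
te_B = (1 + 4·2 + 3)/6 = 12/6 = 2; σ²_B = ((3−1)/6)² = 0.111
te_C = (7 + 4·12 + 23)/6 = 78/6 = 13; σ²_C = ((23−7)/6)² = 7.111
te_D = (7 + 4·9 + 17)/6 = 60/6 = 10; σ²_D = ((17−7)/6)² = 2.778
te_E = (4 + 4·5 + 18)/6 = 42/6 = 7; σ²_E = ((18−4)/6)² = 5.444
te_F = (10 + 4·12 + 14)/6 = 72/6 = 12; σ²_F = ((14−10)/6)² = 0.444
te_G = (6 + 4·10 + 20)/6 = 66/6 = 11; σ²_G = ((20−6)/6)² = 5.444

Forward pass:
ES_A = 0; EF_A = 9
ES_B = 0; EF_B = 2
ES_C = 0; EF_C = 13
ES_D = max(EF_A=9, EF_B=2) = 9; EF_D = 9+10 = 19
ES_E = max(EF_B=2, EF_C=13) = 13; EF_E = 13+7 = 20
ES_F = 13; EF_F = 13+12 = 25
ES_G = max(EF_A=9, EF_D=19, EF_E=20, EF_F=25) = 25; EF_G = 25+11 = 36
Expected project duration μ = 36 hours. Critical path: C → F → G.

Variances on critical path: σ²_C=7.111, σ²_F=0.444, σ²_G=5.444.
Largest is σ²_C = 7.111.

C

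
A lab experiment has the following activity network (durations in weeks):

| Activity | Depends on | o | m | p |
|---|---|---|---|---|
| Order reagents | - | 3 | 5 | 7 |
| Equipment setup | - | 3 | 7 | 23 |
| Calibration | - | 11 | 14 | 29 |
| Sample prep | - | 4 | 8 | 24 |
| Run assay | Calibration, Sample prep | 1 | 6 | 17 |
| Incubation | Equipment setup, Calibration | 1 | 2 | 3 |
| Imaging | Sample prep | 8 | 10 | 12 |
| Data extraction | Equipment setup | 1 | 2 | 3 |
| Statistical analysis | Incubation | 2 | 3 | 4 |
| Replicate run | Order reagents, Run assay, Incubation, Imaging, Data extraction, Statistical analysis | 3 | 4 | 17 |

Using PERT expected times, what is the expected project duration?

29 weeks

te_Order reagents = (3 + 4·5 + 7)/6 = 30/6 = 5
te_Equipment setup = (3 + 4·7 + 23)/6 = 54/6 = 9
te_Calibration = (11 + 4·14 + 29)/6 = 96/6 = 16
te_Sample prep = (4 + 4·8 + 24)/6 = 60/6 = 10
te_Run assay = (1 + 4·6 + 17)/6 = 42/6 = 7
te_Incubation = (1 + 4·2 + 3)/6 = 12/6 = 2
te_Imaging = (8 + 4·10 + 12)/6 = 60/6 = 10
te_Data extraction = (1 + 4·2 + 3)/6 = 12/6 = 2
te_Statistical analysis = (2 + 4·3 + 4)/6 = 18/6 = 3
te_Replicate run = (3 + 4·4 + 17)/6 = 36/6 = 6

Forward pass:
ES_Order reagents = 0; EF_Order reagents = 5
ES_Equipment setup = 0; EF_Equipment setup = 9
ES_Calibration = 0; EF_Calibration = 16
ES_Sample prep = 0; EF_Sample prep = 10
ES_Run assay = max(EF_Calibration=16, EF_Sample prep=10) = 16; EF_Run assay = 16+7 = 23
ES_Incubation = max(EF_Equipment setup=9, EF_Calibration=16) = 16; EF_Incubation = 16+2 = 18
ES_Imaging = 10; EF_Imaging = 10+10 = 20
ES_Data extraction = 9; EF_Data extraction = 9+2 = 11
ES_Statistical analysis = 18; EF_Statistical analysis = 18+3 = 21
ES_Replicate run = max(EF_Order reagents=5, EF_Run assay=23, EF_Incubation=18, EF_Imaging=20, EF_Data extraction=11, EF_Statistical analysis=21) = 23; EF_Replicate run = 23+6 = 29
Expected project duration μ = 29 weeks. Critical path: Calibration → Run assay → Replicate run.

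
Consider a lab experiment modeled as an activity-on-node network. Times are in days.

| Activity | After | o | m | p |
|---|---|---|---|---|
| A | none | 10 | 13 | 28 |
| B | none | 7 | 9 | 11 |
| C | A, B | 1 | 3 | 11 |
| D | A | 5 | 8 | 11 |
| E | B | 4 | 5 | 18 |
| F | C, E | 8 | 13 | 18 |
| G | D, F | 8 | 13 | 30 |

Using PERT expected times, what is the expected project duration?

47 days

te_A = (10 + 4·13 + 28)/6 = 90/6 = 15
te_B = (7 + 4·9 + 11)/6 = 54/6 = 9
te_C = (1 + 4·3 + 11)/6 = 24/6 = 4
te_D = (5 + 4·8 + 11)/6 = 48/6 = 8
te_E = (4 + 4·5 + 18)/6 = 42/6 = 7
te_F = (8 + 4·13 + 18)/6 = 78/6 = 13
te_G = (8 + 4·13 + 30)/6 = 90/6 = 15

Forward pass:
ES_A = 0; EF_A = 15
ES_B = 0; EF_B = 9
ES_C = max(EF_A=15, EF_B=9) = 15; EF_C = 15+4 = 19
ES_D = 15; EF_D = 15+8 = 23
ES_E = 9; EF_E = 9+7 = 16
ES_F = max(EF_C=19, EF_E=16) = 19; EF_F = 19+13 = 32
ES_G = max(EF_D=23, EF_F=32) = 32; EF_G = 32+15 = 47
Expected project duration μ = 47 days. Critical path: A → C → F → G.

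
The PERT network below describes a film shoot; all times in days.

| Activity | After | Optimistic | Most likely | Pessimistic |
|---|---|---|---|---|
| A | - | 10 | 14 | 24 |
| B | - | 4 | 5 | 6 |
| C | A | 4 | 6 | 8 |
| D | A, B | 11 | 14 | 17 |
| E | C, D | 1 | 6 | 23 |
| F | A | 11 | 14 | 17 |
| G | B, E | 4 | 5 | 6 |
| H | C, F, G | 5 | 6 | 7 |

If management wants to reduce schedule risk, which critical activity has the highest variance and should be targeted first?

te_A = (10 + 4·14 + 24)/6 = 90/6 = 15; σ²_A = ((24−10)/6)² = 5.444
te_B = (4 + 4·5 + 6)/6 = 30/6 = 5; σ²_B = ((6−4)/6)² = 0.111
te_C = (4 + 4·6 + 8)/6 = 36/6 = 6; σ²_C = ((8−4)/6)² = 0.444
te_D = (11 + 4·14 + 17)/6 = 84/6 = 14; σ²_D = ((17−11)/6)² = 1.000
te_E = (1 + 4·6 + 23)/6 = 48/6 = 8; σ²_E = ((23−1)/6)² = 13.444
te_F = (11 + 4·14 + 17)/6 = 84/6 = 14; σ²_F = ((17−11)/6)² = 1.000
te_G = (4 + 4·5 + 6)/6 = 30/6 = 5; σ²_G = ((6−4)/6)² = 0.111
te_H = (5 + 4·6 + 7)/6 = 36/6 = 6; σ²_H = ((7−5)/6)² = 0.111

Forward pass:
ES_A = 0; EF_A = 15
ES_B = 0; EF_B = 5
ES_C = 15; EF_C = 15+6 = 21
ES_D = max(EF_A=15, EF_B=5) = 15; EF_D = 15+14 = 29
ES_E = max(EF_C=21, EF_D=29) = 29; EF_E = 29+8 = 37
ES_F = 15; EF_F = 15+14 = 29
ES_G = max(EF_B=5, EF_E=37) = 37; EF_G = 37+5 = 42
ES_H = max(EF_C=21, EF_F=29, EF_G=42) = 42; EF_H = 42+6 = 48
Expected project duration μ = 48 days. Critical path: A → D → E → G → H.

Variances on critical path: σ²_A=5.444, σ²_D=1.000, σ²_E=13.444, σ²_G=0.111, σ²_H=0.111.
Largest is σ²_E = 13.444.

E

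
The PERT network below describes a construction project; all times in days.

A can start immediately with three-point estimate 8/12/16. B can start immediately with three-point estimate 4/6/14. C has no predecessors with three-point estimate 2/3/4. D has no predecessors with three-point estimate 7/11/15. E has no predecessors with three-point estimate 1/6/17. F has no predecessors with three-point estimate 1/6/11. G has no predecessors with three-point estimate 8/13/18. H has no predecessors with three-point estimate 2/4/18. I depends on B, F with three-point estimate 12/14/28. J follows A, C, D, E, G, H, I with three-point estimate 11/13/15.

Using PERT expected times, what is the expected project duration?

36 days

te_A = (8 + 4·12 + 16)/6 = 72/6 = 12
te_B = (4 + 4·6 + 14)/6 = 42/6 = 7
te_C = (2 + 4·3 + 4)/6 = 18/6 = 3
te_D = (7 + 4·11 + 15)/6 = 66/6 = 11
te_E = (1 + 4·6 + 17)/6 = 42/6 = 7
te_F = (1 + 4·6 + 11)/6 = 36/6 = 6
te_G = (8 + 4·13 + 18)/6 = 78/6 = 13
te_H = (2 + 4·4 + 18)/6 = 36/6 = 6
te_I = (12 + 4·14 + 28)/6 = 96/6 = 16
te_J = (11 + 4·13 + 15)/6 = 78/6 = 13

Forward pass:
ES_A = 0; EF_A = 12
ES_B = 0; EF_B = 7
ES_C = 0; EF_C = 3
ES_D = 0; EF_D = 11
ES_E = 0; EF_E = 7
ES_F = 0; EF_F = 6
ES_G = 0; EF_G = 13
ES_H = 0; EF_H = 6
ES_I = max(EF_B=7, EF_F=6) = 7; EF_I = 7+16 = 23
ES_J = max(EF_A=12, EF_C=3, EF_D=11, EF_E=7, EF_G=13, EF_H=6, EF_I=23) = 23; EF_J = 23+13 = 36
Expected project duration μ = 36 days. Critical path: B → I → J.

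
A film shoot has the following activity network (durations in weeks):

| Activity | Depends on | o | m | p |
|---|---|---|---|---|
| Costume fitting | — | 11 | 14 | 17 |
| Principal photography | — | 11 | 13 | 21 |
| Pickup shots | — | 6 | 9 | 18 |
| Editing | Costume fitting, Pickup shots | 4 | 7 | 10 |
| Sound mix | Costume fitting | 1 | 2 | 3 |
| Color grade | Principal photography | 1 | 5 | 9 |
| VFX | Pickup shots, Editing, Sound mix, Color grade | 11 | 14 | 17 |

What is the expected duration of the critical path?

te_Costume fitting = (11 + 4·14 + 17)/6 = 84/6 = 14
te_Principal photography = (11 + 4·13 + 21)/6 = 84/6 = 14
te_Pickup shots = (6 + 4·9 + 18)/6 = 60/6 = 10
te_Editing = (4 + 4·7 + 10)/6 = 42/6 = 7
te_Sound mix = (1 + 4·2 + 3)/6 = 12/6 = 2
te_Color grade = (1 + 4·5 + 9)/6 = 30/6 = 5
te_VFX = (11 + 4·14 + 17)/6 = 84/6 = 14

Forward pass:
ES_Costume fitting = 0; EF_Costume fitting = 14
ES_Principal photography = 0; EF_Principal photography = 14
ES_Pickup shots = 0; EF_Pickup shots = 10
ES_Editing = max(EF_Costume fitting=14, EF_Pickup shots=10) = 14; EF_Editing = 14+7 = 21
ES_Sound mix = 14; EF_Sound mix = 14+2 = 16
ES_Color grade = 14; EF_Color grade = 14+5 = 19
ES_VFX = max(EF_Pickup shots=10, EF_Editing=21, EF_Sound mix=16, EF_Color grade=19) = 21; EF_VFX = 21+14 = 35
Expected project duration μ = 35 weeks. Critical path: Costume fitting → Editing → VFX.

35 weeks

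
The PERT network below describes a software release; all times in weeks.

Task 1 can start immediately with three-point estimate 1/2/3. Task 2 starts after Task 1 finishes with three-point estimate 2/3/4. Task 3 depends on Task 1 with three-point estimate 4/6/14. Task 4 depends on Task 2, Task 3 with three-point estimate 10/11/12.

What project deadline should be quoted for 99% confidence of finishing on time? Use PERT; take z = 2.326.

24.0 weeks

te_Task 1 = (1 + 4·2 + 3)/6 = 12/6 = 2; σ²_Task 1 = ((3−1)/6)² = 0.111
te_Task 2 = (2 + 4·3 + 4)/6 = 18/6 = 3; σ²_Task 2 = ((4−2)/6)² = 0.111
te_Task 3 = (4 + 4·6 + 14)/6 = 42/6 = 7; σ²_Task 3 = ((14−4)/6)² = 2.778
te_Task 4 = (10 + 4·11 + 12)/6 = 66/6 = 11; σ²_Task 4 = ((12−10)/6)² = 0.111

Forward pass:
ES_Task 1 = 0; EF_Task 1 = 2
ES_Task 2 = 2; EF_Task 2 = 2+3 = 5
ES_Task 3 = 2; EF_Task 3 = 2+7 = 9
ES_Task 4 = max(EF_Task 2=5, EF_Task 3=9) = 9; EF_Task 4 = 9+11 = 20
Expected project duration μ = 20 weeks. Critical path: Task 1 → Task 3 → Task 4.

Variance along critical path = 0.111 + 2.778 + 0.111 = 3.000; σ = 1.732 weeks.
D = μ + z·σ = 20 + 2.326·1.732 = 24.0 weeks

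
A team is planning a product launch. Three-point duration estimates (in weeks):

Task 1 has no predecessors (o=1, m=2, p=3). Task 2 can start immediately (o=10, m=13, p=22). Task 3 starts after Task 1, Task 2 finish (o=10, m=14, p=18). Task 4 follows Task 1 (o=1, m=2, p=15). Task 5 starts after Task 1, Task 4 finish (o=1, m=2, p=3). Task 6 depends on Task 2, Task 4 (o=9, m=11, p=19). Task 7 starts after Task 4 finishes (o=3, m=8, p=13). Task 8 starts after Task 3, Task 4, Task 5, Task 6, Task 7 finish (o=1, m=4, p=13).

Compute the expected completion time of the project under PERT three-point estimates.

33 weeks

te_Task 1 = (1 + 4·2 + 3)/6 = 12/6 = 2
te_Task 2 = (10 + 4·13 + 22)/6 = 84/6 = 14
te_Task 3 = (10 + 4·14 + 18)/6 = 84/6 = 14
te_Task 4 = (1 + 4·2 + 15)/6 = 24/6 = 4
te_Task 5 = (1 + 4·2 + 3)/6 = 12/6 = 2
te_Task 6 = (9 + 4·11 + 19)/6 = 72/6 = 12
te_Task 7 = (3 + 4·8 + 13)/6 = 48/6 = 8
te_Task 8 = (1 + 4·4 + 13)/6 = 30/6 = 5

Forward pass:
ES_Task 1 = 0; EF_Task 1 = 2
ES_Task 2 = 0; EF_Task 2 = 14
ES_Task 3 = max(EF_Task 1=2, EF_Task 2=14) = 14; EF_Task 3 = 14+14 = 28
ES_Task 4 = 2; EF_Task 4 = 2+4 = 6
ES_Task 5 = max(EF_Task 1=2, EF_Task 4=6) = 6; EF_Task 5 = 6+2 = 8
ES_Task 6 = max(EF_Task 2=14, EF_Task 4=6) = 14; EF_Task 6 = 14+12 = 26
ES_Task 7 = 6; EF_Task 7 = 6+8 = 14
ES_Task 8 = max(EF_Task 3=28, EF_Task 4=6, EF_Task 5=8, EF_Task 6=26, EF_Task 7=14) = 28; EF_Task 8 = 28+5 = 33
Expected project duration μ = 33 weeks. Critical path: Task 2 → Task 3 → Task 8.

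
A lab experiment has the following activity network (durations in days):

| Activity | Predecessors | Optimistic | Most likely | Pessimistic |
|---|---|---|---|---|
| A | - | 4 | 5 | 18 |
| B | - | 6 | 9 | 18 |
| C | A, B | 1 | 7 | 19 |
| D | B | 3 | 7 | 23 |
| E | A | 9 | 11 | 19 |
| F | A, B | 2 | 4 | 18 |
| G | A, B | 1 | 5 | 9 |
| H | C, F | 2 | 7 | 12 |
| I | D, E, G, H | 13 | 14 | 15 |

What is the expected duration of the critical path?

39 days

te_A = (4 + 4·5 + 18)/6 = 42/6 = 7
te_B = (6 + 4·9 + 18)/6 = 60/6 = 10
te_C = (1 + 4·7 + 19)/6 = 48/6 = 8
te_D = (3 + 4·7 + 23)/6 = 54/6 = 9
te_E = (9 + 4·11 + 19)/6 = 72/6 = 12
te_F = (2 + 4·4 + 18)/6 = 36/6 = 6
te_G = (1 + 4·5 + 9)/6 = 30/6 = 5
te_H = (2 + 4·7 + 12)/6 = 42/6 = 7
te_I = (13 + 4·14 + 15)/6 = 84/6 = 14

Forward pass:
ES_A = 0; EF_A = 7
ES_B = 0; EF_B = 10
ES_C = max(EF_A=7, EF_B=10) = 10; EF_C = 10+8 = 18
ES_D = 10; EF_D = 10+9 = 19
ES_E = 7; EF_E = 7+12 = 19
ES_F = max(EF_A=7, EF_B=10) = 10; EF_F = 10+6 = 16
ES_G = max(EF_A=7, EF_B=10) = 10; EF_G = 10+5 = 15
ES_H = max(EF_C=18, EF_F=16) = 18; EF_H = 18+7 = 25
ES_I = max(EF_D=19, EF_E=19, EF_G=15, EF_H=25) = 25; EF_I = 25+14 = 39
Expected project duration μ = 39 days. Critical path: B → C → H → I.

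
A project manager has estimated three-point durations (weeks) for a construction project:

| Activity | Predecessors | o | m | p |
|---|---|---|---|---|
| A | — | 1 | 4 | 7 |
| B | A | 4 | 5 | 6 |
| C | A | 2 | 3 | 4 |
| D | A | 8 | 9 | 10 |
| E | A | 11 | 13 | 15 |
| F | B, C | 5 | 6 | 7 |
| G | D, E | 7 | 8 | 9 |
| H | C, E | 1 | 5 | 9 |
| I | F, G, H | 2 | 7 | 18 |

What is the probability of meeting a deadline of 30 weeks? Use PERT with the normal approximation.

te_A = (1 + 4·4 + 7)/6 = 24/6 = 4; σ²_A = ((7−1)/6)² = 1.000
te_B = (4 + 4·5 + 6)/6 = 30/6 = 5; σ²_B = ((6−4)/6)² = 0.111
te_C = (2 + 4·3 + 4)/6 = 18/6 = 3; σ²_C = ((4−2)/6)² = 0.111
te_D = (8 + 4·9 + 10)/6 = 54/6 = 9; σ²_D = ((10−8)/6)² = 0.111
te_E = (11 + 4·13 + 15)/6 = 78/6 = 13; σ²_E = ((15−11)/6)² = 0.444
te_F = (5 + 4·6 + 7)/6 = 36/6 = 6; σ²_F = ((7−5)/6)² = 0.111
te_G = (7 + 4·8 + 9)/6 = 48/6 = 8; σ²_G = ((9−7)/6)² = 0.111
te_H = (1 + 4·5 + 9)/6 = 30/6 = 5; σ²_H = ((9−1)/6)² = 1.778
te_I = (2 + 4·7 + 18)/6 = 48/6 = 8; σ²_I = ((18−2)/6)² = 7.111

Forward pass:
ES_A = 0; EF_A = 4
ES_B = 4; EF_B = 4+5 = 9
ES_C = 4; EF_C = 4+3 = 7
ES_D = 4; EF_D = 4+9 = 13
ES_E = 4; EF_E = 4+13 = 17
ES_F = max(EF_B=9, EF_C=7) = 9; EF_F = 9+6 = 15
ES_G = max(EF_D=13, EF_E=17) = 17; EF_G = 17+8 = 25
ES_H = max(EF_C=7, EF_E=17) = 17; EF_H = 17+5 = 22
ES_I = max(EF_F=15, EF_G=25, EF_H=22) = 25; EF_I = 25+8 = 33
Expected project duration μ = 33 weeks. Critical path: A → E → G → I.

Variance along critical path = 1.000 + 0.444 + 0.111 + 7.111 = 8.667; σ = √8.667 = 2.944 weeks.
Z = (30 − 33) / 2.944 = -1.019
P(T ≤ 30) = Φ(-1.019) ≈ 0.154

0.154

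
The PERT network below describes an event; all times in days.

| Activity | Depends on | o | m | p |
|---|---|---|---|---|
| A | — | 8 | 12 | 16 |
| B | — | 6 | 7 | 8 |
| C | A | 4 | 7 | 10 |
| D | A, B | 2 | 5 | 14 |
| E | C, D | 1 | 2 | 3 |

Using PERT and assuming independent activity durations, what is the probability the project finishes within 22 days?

0.722

te_A = (8 + 4·12 + 16)/6 = 72/6 = 12; σ²_A = ((16−8)/6)² = 1.778
te_B = (6 + 4·7 + 8)/6 = 42/6 = 7; σ²_B = ((8−6)/6)² = 0.111
te_C = (4 + 4·7 + 10)/6 = 42/6 = 7; σ²_C = ((10−4)/6)² = 1.000
te_D = (2 + 4·5 + 14)/6 = 36/6 = 6; σ²_D = ((14−2)/6)² = 4.000
te_E = (1 + 4·2 + 3)/6 = 12/6 = 2; σ²_E = ((3−1)/6)² = 0.111

Forward pass:
ES_A = 0; EF_A = 12
ES_B = 0; EF_B = 7
ES_C = 12; EF_C = 12+7 = 19
ES_D = max(EF_A=12, EF_B=7) = 12; EF_D = 12+6 = 18
ES_E = max(EF_C=19, EF_D=18) = 19; EF_E = 19+2 = 21
Expected project duration μ = 21 days. Critical path: A → C → E.

Variance along critical path = 1.778 + 1.000 + 0.111 = 2.889; σ = √2.889 = 1.700 days.
Z = (22 − 21) / 1.700 = 0.588
P(T ≤ 22) = Φ(0.588) ≈ 0.722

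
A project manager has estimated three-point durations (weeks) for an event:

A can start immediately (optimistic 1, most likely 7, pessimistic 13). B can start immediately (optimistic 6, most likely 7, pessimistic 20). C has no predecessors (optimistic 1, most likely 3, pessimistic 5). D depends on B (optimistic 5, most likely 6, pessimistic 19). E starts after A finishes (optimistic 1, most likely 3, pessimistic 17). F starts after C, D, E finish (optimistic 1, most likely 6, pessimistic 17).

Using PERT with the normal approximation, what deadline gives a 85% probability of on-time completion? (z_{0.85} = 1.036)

te_A = (1 + 4·7 + 13)/6 = 42/6 = 7; σ²_A = ((13−1)/6)² = 4.000
te_B = (6 + 4·7 + 20)/6 = 54/6 = 9; σ²_B = ((20−6)/6)² = 5.444
te_C = (1 + 4·3 + 5)/6 = 18/6 = 3; σ²_C = ((5−1)/6)² = 0.444
te_D = (5 + 4·6 + 19)/6 = 48/6 = 8; σ²_D = ((19−5)/6)² = 5.444
te_E = (1 + 4·3 + 17)/6 = 30/6 = 5; σ²_E = ((17−1)/6)² = 7.111
te_F = (1 + 4·6 + 17)/6 = 42/6 = 7; σ²_F = ((17−1)/6)² = 7.111

Forward pass:
ES_A = 0; EF_A = 7
ES_B = 0; EF_B = 9
ES_C = 0; EF_C = 3
ES_D = 9; EF_D = 9+8 = 17
ES_E = 7; EF_E = 7+5 = 12
ES_F = max(EF_C=3, EF_D=17, EF_E=12) = 17; EF_F = 17+7 = 24
Expected project duration μ = 24 weeks. Critical path: B → D → F.

Variance along critical path = 5.444 + 5.444 + 7.111 = 18.000; σ = 4.243 weeks.
D = μ + z·σ = 24 + 1.036·4.243 = 28.4 weeks

28.4 weeks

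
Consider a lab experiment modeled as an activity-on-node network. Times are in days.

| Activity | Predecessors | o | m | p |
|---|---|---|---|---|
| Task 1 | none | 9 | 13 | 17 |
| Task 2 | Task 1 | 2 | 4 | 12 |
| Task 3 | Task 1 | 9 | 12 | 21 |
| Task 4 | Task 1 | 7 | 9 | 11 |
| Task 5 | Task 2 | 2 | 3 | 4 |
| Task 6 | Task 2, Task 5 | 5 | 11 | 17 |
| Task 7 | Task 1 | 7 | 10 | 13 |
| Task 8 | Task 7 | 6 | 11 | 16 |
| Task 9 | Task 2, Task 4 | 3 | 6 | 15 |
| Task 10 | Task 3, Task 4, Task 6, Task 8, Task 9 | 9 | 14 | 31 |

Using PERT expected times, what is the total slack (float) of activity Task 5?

2 days

te_Task 1 = (9 + 4·13 + 17)/6 = 78/6 = 13
te_Task 2 = (2 + 4·4 + 12)/6 = 30/6 = 5
te_Task 3 = (9 + 4·12 + 21)/6 = 78/6 = 13
te_Task 4 = (7 + 4·9 + 11)/6 = 54/6 = 9
te_Task 5 = (2 + 4·3 + 4)/6 = 18/6 = 3
te_Task 6 = (5 + 4·11 + 17)/6 = 66/6 = 11
te_Task 7 = (7 + 4·10 + 13)/6 = 60/6 = 10
te_Task 8 = (6 + 4·11 + 16)/6 = 66/6 = 11
te_Task 9 = (3 + 4·6 + 15)/6 = 42/6 = 7
te_Task 10 = (9 + 4·14 + 31)/6 = 96/6 = 16

Forward pass:
ES_Task 1 = 0; EF_Task 1 = 13
ES_Task 2 = 13; EF_Task 2 = 13+5 = 18
ES_Task 3 = 13; EF_Task 3 = 13+13 = 26
ES_Task 4 = 13; EF_Task 4 = 13+9 = 22
ES_Task 5 = 18; EF_Task 5 = 18+3 = 21
ES_Task 6 = max(EF_Task 2=18, EF_Task 5=21) = 21; EF_Task 6 = 21+11 = 32
ES_Task 7 = 13; EF_Task 7 = 13+10 = 23
ES_Task 8 = 23; EF_Task 8 = 23+11 = 34
ES_Task 9 = max(EF_Task 2=18, EF_Task 4=22) = 22; EF_Task 9 = 22+7 = 29
ES_Task 10 = max(EF_Task 3=26, EF_Task 4=22, EF_Task 6=32, EF_Task 8=34, EF_Task 9=29) = 34; EF_Task 10 = 34+16 = 50
Expected project duration μ = 50 days. Critical path: Task 1 → Task 7 → Task 8 → Task 10.

Backward pass:
LF_Task 10 = 50; LS_Task 10 = 50−16 = 34
LF_Task 9 = LS_Task 10 = 34; LS_Task 9 = 34−7 = 27
LF_Task 8 = LS_Task 10 = 34; LS_Task 8 = 34−11 = 23
LF_Task 7 = LS_Task 8 = 23; LS_Task 7 = 23−10 = 13
LF_Task 6 = LS_Task 10 = 34; LS_Task 6 = 34−11 = 23
LF_Task 5 = LS_Task 6 = 23; LS_Task 5 = 23−3 = 20
LF_Task 4 = min(LS_Task 9=27, LS_Task 10=34) = 27; LS_Task 4 = 27−9 = 18
LF_Task 3 = LS_Task 10 = 34; LS_Task 3 = 34−13 = 21
LF_Task 2 = min(LS_Task 5=20, LS_Task 6=23, LS_Task 9=27) = 20; LS_Task 2 = 20−5 = 15
LF_Task 1 = min(LS_Task 2=15, LS_Task 3=21, LS_Task 4=18, LS_Task 7=13) = 13; LS_Task 1 = 13−13 = 0
Slack_Task 5 = LS_Task 5 − ES_Task 5 = 20 − 18 = 2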